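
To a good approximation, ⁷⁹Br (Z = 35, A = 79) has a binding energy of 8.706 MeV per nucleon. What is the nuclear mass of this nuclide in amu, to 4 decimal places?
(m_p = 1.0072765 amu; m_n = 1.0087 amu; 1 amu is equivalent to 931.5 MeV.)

Total binding energy = 79 × 8.706 = 687.774 MeV
Mass defect = 687.774 MeV / (931.5 MeV/amu) = 0.738351 amu
Constituent mass = 35(1.0072765) + 44(1.0087) = 79.6374775 amu
Nuclear mass = 79.6374775 − 0.738351 = 78.8991265 amu ≈ 78.8991 amu (to 4 decimal places)

78.8991 amu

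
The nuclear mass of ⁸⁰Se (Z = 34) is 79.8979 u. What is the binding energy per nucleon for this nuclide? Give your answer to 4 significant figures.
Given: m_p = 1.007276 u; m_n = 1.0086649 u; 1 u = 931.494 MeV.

8.710 MeV/nucleon

Z = 34, so N = A − Z = 80 − 34 = 46.
Mass of separated nucleons = 34(1.007276) + 46(1.0086649) = 34.247384 + 46.3985854 = 80.6459694 u
The mass defect is 80.6459694 − 79.8979 = 0.7480694 u.
Converting to energy: 0.7480694 u × 931.494 MeV/u = 696.822 MeV
Dividing by A = 80 gives 8.710 MeV per nucleon.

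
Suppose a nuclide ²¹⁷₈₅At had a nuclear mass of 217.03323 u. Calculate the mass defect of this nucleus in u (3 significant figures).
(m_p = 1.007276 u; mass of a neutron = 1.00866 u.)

Z = 85, so N = A − Z = 217 − 85 = 132.
Σm = 85·m_p + 132·m_n = 85.618460 + 133.14312 = 218.761580 u
The mass defect is 218.761580 − 217.03323 = 1.728350 u.

1.73 u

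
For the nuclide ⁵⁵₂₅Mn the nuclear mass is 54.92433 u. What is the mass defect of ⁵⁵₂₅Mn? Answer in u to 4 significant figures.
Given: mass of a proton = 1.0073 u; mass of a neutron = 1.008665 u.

With 25 protons and 30 neutrons (A = 55):
Total constituent mass: 25 × 1.0073 + 30 × 1.008665 = 55.442450 u
Mass defect Δm = 55.442450 − 54.92433 = 0.518120 u

0.5181 u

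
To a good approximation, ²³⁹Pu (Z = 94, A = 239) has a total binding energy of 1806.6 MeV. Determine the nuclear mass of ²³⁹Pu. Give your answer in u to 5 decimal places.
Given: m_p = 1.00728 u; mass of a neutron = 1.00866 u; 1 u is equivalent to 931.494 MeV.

Mass defect = 1806.6 MeV / (931.494 MeV/u) = 1.9394650 u
Constituent mass = 94(1.00728) + 145(1.00866) = 240.94002 u
Nuclear mass = 240.94002 − 1.9394650 = 239.0005550 u ≈ 239.00056 u (to 5 decimal places)

239.00056 u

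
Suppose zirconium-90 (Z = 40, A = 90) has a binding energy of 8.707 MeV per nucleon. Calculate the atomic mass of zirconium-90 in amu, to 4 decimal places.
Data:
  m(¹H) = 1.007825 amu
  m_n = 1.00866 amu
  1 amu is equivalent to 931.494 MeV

Total binding energy = 90 × 8.707 = 783.630 MeV
Mass defect = 783.630 MeV / (931.494 MeV/amu) = 0.841261 amu
Constituent mass = 40(1.007825) + 50(1.00866) = 90.746000 amu
Atomic mass = 90.746000 − 0.841261 = 89.904739 amu ≈ 89.9047 amu (to 4 decimal places)

89.9047 amu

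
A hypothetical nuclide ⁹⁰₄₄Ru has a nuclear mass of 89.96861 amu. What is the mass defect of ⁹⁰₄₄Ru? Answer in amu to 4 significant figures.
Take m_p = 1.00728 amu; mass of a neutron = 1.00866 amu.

Mass of separated nucleons = 44(1.00728) + 46(1.00866) = 44.32032 + 46.39836 = 90.71868 amu
The mass defect is 90.71868 − 89.96861 = 0.75007 amu.

0.7501 amu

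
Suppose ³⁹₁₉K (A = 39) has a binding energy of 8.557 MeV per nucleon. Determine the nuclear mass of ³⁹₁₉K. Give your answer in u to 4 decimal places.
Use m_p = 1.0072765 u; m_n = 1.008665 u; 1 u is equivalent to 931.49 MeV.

Total binding energy = 39 × 8.557 = 333.723 MeV
Mass defect = 333.723 MeV / (931.49 MeV/u) = 0.358268 u
Constituent mass = 19(1.0072765) + 20(1.008665) = 39.3115535 u
Nuclear mass = 39.3115535 − 0.358268 = 38.9532855 u ≈ 38.9533 u (to 4 decimal places)

38.9533 u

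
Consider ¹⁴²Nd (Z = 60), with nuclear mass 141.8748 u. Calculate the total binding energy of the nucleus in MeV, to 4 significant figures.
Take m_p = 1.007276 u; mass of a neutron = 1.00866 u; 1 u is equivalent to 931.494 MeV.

Σm = 60·m_p + 82·m_n = 60.436560 + 82.71012 = 143.146680 u
The mass defect is 143.146680 − 141.8748 = 1.271880 u.
Binding energy = Δm·c² = 1.271880 × 931.494 MeV/u = 1184.75 MeV

1185 MeV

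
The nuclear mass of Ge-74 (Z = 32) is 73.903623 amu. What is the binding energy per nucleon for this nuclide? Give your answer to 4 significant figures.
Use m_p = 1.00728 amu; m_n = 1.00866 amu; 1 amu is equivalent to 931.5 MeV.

8.724 MeV/nucleon

Σm = 32·m_p + 42·m_n = 32.23296 + 42.36372 = 74.59668 amu
Mass defect Δm = 74.59668 − 73.903623 = 0.693057 amu
Binding energy = Δm·c² = 0.693057 × 931.5 MeV/amu = 645.583 MeV
BE/A = 645.583 MeV / 74 = 8.724 MeV/nucleon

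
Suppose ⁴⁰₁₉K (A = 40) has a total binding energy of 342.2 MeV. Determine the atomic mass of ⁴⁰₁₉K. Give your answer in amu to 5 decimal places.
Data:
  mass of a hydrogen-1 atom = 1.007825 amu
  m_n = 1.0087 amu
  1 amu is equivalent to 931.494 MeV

39.96401 amu

Mass defect = 342.2 MeV / (931.494 MeV/amu) = 0.3673668 amu
Constituent mass = 19(1.007825) + 21(1.0087) = 40.331375 amu
Atomic mass = 40.331375 − 0.3673668 = 39.9640082 amu ≈ 39.96401 amu (to 5 decimal places)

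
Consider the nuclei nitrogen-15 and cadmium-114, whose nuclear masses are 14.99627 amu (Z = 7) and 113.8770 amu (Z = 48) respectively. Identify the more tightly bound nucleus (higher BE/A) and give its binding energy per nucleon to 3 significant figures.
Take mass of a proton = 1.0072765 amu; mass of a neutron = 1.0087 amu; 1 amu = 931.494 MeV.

nitrogen-15: Σm = 7(1.0072765) + 8(1.0087) = 15.1205355 amu; Δm = 0.1242655 amu; E_B = 115.75 MeV; E_B/A = 7.717 MeV
cadmium-114: Σm = 48(1.0072765) + 66(1.0087) = 114.9234720 amu; Δm = 1.0464720 amu; E_B = 974.78 MeV; E_B/A = 8.551 MeV
cadmium-114 has the higher binding energy per nucleon, so it is the more tightly bound nucleus.

cadmium-114; 8.55 MeV/nucleon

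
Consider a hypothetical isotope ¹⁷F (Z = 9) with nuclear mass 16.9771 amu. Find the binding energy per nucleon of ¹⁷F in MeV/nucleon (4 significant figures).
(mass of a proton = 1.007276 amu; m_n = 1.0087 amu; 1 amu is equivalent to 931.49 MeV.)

The nucleus contains 9 protons and 17 − 9 = 8 neutrons.
Σm = 9·m_p + 8·m_n = 9.065484 + 8.0696 = 17.135084 amu
The mass defect is 17.135084 − 16.9771 = 0.157984 amu.
Binding energy = Δm·c² = 0.157984 × 931.49 MeV/amu = 147.161 MeV
Per nucleon: 147.161 / 17 = 8.657 MeV

8.657 MeV/nucleon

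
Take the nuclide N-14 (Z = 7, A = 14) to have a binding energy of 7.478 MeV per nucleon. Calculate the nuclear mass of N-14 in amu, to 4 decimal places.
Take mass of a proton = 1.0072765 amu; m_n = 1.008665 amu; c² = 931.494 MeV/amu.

Total binding energy = 14 × 7.478 = 104.692 MeV
Mass defect = 104.692 MeV / (931.494 MeV/amu) = 0.112391 amu
Constituent mass = 7(1.0072765) + 7(1.008665) = 14.1115905 amu
Nuclear mass = 14.1115905 − 0.112391 = 13.9991995 amu ≈ 13.9992 amu (to 4 decimal places)

13.9992 amu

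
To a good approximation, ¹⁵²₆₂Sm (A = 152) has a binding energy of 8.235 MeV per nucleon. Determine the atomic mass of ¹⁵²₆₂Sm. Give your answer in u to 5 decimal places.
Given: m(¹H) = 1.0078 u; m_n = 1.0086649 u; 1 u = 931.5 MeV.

Total binding energy = 152 × 8.235 = 1251.720 MeV
Mass defect = 1251.720 MeV / (931.5 MeV/u) = 1.3437681 u
Constituent mass = 62(1.0078) + 90(1.0086649) = 153.2634410 u
Atomic mass = 153.2634410 − 1.3437681 = 151.9196729 u ≈ 151.91967 u (to 5 decimal places)

151.91967 u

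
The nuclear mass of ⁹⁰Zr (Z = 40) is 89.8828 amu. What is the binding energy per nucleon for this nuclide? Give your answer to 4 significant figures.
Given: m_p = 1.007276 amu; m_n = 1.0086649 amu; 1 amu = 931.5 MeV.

8.709 MeV/nucleon

The nucleus contains 40 protons and 90 − 40 = 50 neutrons.
Mass of separated nucleons = 40(1.007276) + 50(1.0086649) = 40.291040 + 50.4332450 = 90.7242850 amu
Mass defect Δm = 90.7242850 − 89.8828 = 0.8414850 amu
Converting to energy: 0.8414850 amu × 931.5 MeV/amu = 783.843 MeV
BE/A = 783.843 MeV / 90 = 8.709 MeV/nucleon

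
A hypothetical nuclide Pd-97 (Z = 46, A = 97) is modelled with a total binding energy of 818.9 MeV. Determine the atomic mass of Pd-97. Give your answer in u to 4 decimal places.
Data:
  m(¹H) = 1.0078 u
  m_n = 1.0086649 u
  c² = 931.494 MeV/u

96.9216 u

Mass defect = 818.9 MeV / (931.494 MeV/u) = 0.879125 u
Constituent mass = 46(1.0078) + 51(1.0086649) = 97.8007099 u
Atomic mass = 97.8007099 − 0.879125 = 96.9215849 u ≈ 96.9216 u (to 4 decimal places)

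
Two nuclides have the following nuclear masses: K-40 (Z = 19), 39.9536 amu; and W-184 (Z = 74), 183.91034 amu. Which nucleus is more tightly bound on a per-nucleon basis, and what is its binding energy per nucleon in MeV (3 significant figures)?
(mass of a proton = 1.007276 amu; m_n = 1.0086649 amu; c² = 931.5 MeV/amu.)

K-40: Σm = 19(1.007276) + 21(1.0086649) = 40.3202069 amu; Δm = 0.3666069 amu; E_B = 341.49 MeV; E_B/A = 8.537 MeV
W-184: Σm = 74(1.007276) + 110(1.0086649) = 185.4915630 amu; Δm = 1.5812230 amu; E_B = 1472.9 MeV; E_B/A = 8.0049 MeV
K-40 has the higher binding energy per nucleon, so it is the more tightly bound nucleus.

K-40; 8.54 MeV/nucleon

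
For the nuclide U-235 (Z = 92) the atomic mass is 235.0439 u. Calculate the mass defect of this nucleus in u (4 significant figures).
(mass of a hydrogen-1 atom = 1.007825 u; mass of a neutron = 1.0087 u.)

1.920 u

Total constituent mass: 92 × 1.007825 + 143 × 1.0087 = 236.964000 u
Mass defect Δm = 236.964000 − 235.0439 = 1.920100 u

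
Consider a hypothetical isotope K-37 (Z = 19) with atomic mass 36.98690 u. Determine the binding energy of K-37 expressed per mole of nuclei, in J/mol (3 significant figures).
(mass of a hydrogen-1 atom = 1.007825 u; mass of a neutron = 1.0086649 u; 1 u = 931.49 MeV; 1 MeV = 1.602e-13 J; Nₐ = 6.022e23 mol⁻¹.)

Z = 19, so N = A − Z = 37 − 19 = 18.
Mass of separated nucleons = 19(1.007825) + 18(1.0086649) = 19.148675 + 18.1559682 = 37.3046432 u
Mass defect Δm = 37.3046432 − 36.98690 = 0.3177432 u
Binding energy = Δm·c² = 0.3177432 × 931.49 MeV/u = 295.975 MeV
Per nucleus in joules: 295.975 MeV × 1.602e-13 J/MeV = 4.7415e-11 J
Per mole: 4.7415e-11 J × 6.022e23 mol⁻¹ = 2.8553e+13 J/mol

2.86e+13 J/mol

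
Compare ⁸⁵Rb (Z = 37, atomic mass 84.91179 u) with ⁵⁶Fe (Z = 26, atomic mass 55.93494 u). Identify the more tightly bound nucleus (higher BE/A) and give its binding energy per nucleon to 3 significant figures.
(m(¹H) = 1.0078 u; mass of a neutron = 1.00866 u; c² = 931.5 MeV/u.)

⁵⁶Fe; 8.78 MeV/nucleon

⁸⁵Rb: Σm = 37(1.0078) + 48(1.00866) = 85.70428 u; Δm = 0.79249 u; E_B = 738.204 MeV; E_B/A = 8.6848 MeV
⁵⁶Fe: Σm = 26(1.0078) + 30(1.00866) = 56.46260 u; Δm = 0.52766 u; E_B = 491.52 MeV; E_B/A = 8.777 MeV
⁵⁶Fe has the higher binding energy per nucleon, so it is the more tightly bound nucleus.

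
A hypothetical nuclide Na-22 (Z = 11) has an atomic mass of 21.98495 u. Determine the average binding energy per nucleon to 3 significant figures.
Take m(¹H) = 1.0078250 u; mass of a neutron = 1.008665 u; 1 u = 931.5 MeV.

The nucleus contains 11 protons and 22 − 11 = 11 neutrons.
Mass of separated nucleons = 11(1.0078250) + 11(1.008665) = 11.0860750 + 11.095315 = 22.1813900 u
Mass defect Δm = 22.1813900 − 21.98495 = 0.1964400 u
Binding energy = Δm·c² = 0.1964400 × 931.5 MeV/u = 182.984 MeV
BE/A = 182.984 MeV / 22 = 8.317 MeV/nucleon

8.32 MeV/nucleon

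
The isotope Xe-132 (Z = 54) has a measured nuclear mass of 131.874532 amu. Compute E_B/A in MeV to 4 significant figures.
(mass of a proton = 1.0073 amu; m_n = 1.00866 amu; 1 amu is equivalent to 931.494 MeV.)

8.434 MeV/nucleon

With 54 protons and 78 neutrons (A = 132):
Mass of separated nucleons = 54(1.0073) + 78(1.00866) = 54.3942 + 78.67548 = 133.06968 amu
The mass defect is 133.06968 − 131.874532 = 1.195148 amu.
Converting to energy: 1.195148 amu × 931.494 MeV/amu = 1113.27 MeV
Dividing by A = 132 gives 8.434 MeV per nucleon.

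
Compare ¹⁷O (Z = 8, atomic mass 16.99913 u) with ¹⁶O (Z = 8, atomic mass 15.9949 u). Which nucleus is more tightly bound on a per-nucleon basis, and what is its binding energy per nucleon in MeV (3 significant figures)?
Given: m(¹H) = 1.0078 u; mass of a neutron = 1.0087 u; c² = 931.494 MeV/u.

¹⁷O: Σm = 8(1.0078) + 9(1.0087) = 17.1407 u; Δm = 0.14157 u; E_B = 131.87 MeV; E_B/A = 7.757 MeV
¹⁶O: Σm = 8(1.0078) + 8(1.0087) = 16.1320 u; Δm = 0.1371 u; E_B = 127.71 MeV; E_B/A = 7.982 MeV
¹⁶O has the higher binding energy per nucleon, so it is the more tightly bound nucleus.

¹⁶O; 7.98 MeV/nucleon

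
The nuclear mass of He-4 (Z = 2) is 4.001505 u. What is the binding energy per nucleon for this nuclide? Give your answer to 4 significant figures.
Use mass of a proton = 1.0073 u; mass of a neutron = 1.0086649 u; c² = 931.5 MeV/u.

7.085 MeV/nucleon

Z = 2, so N = A − Z = 4 − 2 = 2.
Σm = 2·m_p + 2·m_n = 2.0146 + 2.0173298 = 4.0319298 u
The mass defect is 4.0319298 − 4.001505 = 0.0304248 u.
E_B = 0.0304248 × 931.5 = 28.3407 MeV
Dividing by A = 4 gives 7.085 MeV per nucleon.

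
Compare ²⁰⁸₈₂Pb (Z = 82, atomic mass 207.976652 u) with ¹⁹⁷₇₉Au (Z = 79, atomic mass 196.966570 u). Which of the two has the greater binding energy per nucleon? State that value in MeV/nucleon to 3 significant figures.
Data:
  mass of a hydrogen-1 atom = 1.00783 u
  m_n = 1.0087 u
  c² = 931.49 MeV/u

¹⁹⁷₇₉Au; 7.94 MeV/nucleon

²⁰⁸₈₂Pb: Σm = 82(1.00783) + 126(1.0087) = 209.73826 u; Δm = 1.761608 u; E_B = 1640.9 MeV; E_B/A = 7.889 MeV
¹⁹⁷₇₉Au: Σm = 79(1.00783) + 118(1.0087) = 198.64517 u; Δm = 1.678600 u; E_B = 1563.6 MeV; E_B/A = 7.937 MeV
¹⁹⁷₇₉Au has the higher binding energy per nucleon, so it is the more tightly bound nucleus.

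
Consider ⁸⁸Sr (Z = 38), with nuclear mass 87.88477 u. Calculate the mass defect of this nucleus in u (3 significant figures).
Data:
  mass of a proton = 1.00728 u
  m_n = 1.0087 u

0.827 u

Total constituent mass: 38 × 1.00728 + 50 × 1.0087 = 88.71164 u
Mass defect Δm = 88.71164 − 87.88477 = 0.82687 u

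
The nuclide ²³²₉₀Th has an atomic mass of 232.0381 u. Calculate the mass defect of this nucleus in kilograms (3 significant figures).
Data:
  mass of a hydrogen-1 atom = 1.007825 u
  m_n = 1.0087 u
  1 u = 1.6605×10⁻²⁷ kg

Total constituent mass: 90 × 1.007825 + 142 × 1.0087 = 233.939650 u
Δm = 233.939650 − 232.0381 = 1.901550 u
In SI units: 1.901550 u × 1.6605×10⁻²⁷ kg/u = 3.1575e-27 kg

3.16e-27 kg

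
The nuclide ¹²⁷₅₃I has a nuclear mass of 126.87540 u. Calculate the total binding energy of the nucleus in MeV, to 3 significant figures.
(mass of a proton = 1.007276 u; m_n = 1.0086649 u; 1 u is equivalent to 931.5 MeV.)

1070 MeV

The nucleus contains 53 protons and 127 − 53 = 74 neutrons.
Total constituent mass: 53 × 1.007276 + 74 × 1.0086649 = 128.0268306 u
Mass defect Δm = 128.0268306 − 126.87540 = 1.1514306 u
E_B = 1.1514306 × 931.5 = 1072.56 MeV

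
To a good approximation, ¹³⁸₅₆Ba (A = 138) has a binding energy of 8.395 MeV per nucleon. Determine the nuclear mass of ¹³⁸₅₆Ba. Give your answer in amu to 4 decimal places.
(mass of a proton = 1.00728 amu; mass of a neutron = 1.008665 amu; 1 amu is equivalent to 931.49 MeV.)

137.8745 amu

Total binding energy = 138 × 8.395 = 1158.510 MeV
Mass defect = 1158.510 MeV / (931.49 MeV/amu) = 1.243717 amu
Constituent mass = 56(1.00728) + 82(1.008665) = 139.118210 amu
Nuclear mass = 139.118210 − 1.243717 = 137.874493 amu ≈ 137.8745 amu (to 4 decimal places)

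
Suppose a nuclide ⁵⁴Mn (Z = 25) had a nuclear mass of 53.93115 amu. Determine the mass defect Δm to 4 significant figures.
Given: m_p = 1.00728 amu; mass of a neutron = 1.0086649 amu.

Z = 25, so N = A − Z = 54 − 25 = 29.
Total constituent mass: 25 × 1.00728 + 29 × 1.0086649 = 54.4332821 amu
Δm = 54.4332821 − 53.93115 = 0.5021321 amu

0.5021 amu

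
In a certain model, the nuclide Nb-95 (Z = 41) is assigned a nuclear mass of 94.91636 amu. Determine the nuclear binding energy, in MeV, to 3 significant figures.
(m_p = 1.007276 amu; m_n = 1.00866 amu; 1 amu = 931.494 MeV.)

Total constituent mass: 41 × 1.007276 + 54 × 1.00866 = 95.765956 amu
The mass defect is 95.765956 − 94.91636 = 0.849596 amu.
E_B = 0.849596 × 931.494 = 791.394 MeV

791 MeV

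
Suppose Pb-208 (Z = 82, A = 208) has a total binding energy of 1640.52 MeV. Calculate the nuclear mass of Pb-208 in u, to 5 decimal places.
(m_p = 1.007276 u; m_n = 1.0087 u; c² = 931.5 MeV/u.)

207.93167 u

Mass defect = 1640.52 MeV / (931.5 MeV/u) = 1.7611594 u
Constituent mass = 82(1.007276) + 126(1.0087) = 209.692832 u
Nuclear mass = 209.692832 − 1.7611594 = 207.9316726 u ≈ 207.93167 u (to 5 decimal places)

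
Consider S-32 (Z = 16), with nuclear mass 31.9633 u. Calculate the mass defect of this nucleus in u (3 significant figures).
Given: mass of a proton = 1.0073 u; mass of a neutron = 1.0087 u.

With 16 protons and 16 neutrons (A = 32):
Total constituent mass: 16 × 1.0073 + 16 × 1.0087 = 32.2560 u
Mass defect Δm = 32.2560 − 31.9633 = 0.2927 u

0.293 u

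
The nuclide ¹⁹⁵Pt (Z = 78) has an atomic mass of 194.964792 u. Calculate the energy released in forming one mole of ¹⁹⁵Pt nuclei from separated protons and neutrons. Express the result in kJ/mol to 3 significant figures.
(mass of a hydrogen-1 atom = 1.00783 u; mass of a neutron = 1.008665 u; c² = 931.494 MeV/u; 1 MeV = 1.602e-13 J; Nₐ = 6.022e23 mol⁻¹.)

1.49e+11 kJ/mol

Total constituent mass: 78 × 1.00783 + 117 × 1.008665 = 196.624545 u
The mass defect is 196.624545 − 194.964792 = 1.659753 u.
E_B = 1.659753 × 931.494 = 1546.05 MeV
Per nucleus in joules: 1546.05 MeV × 1.602e-13 J/MeV = 2.4768e-10 J
Per mole: 2.4768e-10 J × 6.022e23 mol⁻¹ = 1.4915e+14 J/mol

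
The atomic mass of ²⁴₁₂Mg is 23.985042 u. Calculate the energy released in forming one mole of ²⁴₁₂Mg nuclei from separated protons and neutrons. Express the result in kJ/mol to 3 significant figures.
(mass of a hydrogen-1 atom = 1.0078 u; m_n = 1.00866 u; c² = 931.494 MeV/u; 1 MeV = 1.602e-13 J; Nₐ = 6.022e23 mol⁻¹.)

Z = 12, so N = A − Z = 24 − 12 = 12.
Mass of separated nucleons = 12(1.0078) + 12(1.00866) = 12.0936 + 12.10392 = 24.19752 u
Mass defect Δm = 24.19752 − 23.985042 = 0.212478 u
Converting to energy: 0.212478 u × 931.494 MeV/u = 197.922 MeV
Per nucleus in joules: 197.922 MeV × 1.602e-13 J/MeV = 3.1707e-11 J
Per mole: 3.1707e-11 J × 6.022e23 mol⁻¹ = 1.9094e+13 J/mol

1.91e+10 kJ/mol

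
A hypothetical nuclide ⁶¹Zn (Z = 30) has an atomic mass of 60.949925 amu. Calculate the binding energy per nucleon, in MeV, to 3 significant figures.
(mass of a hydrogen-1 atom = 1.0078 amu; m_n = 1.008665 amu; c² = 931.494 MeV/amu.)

Total constituent mass: 30 × 1.0078 + 31 × 1.008665 = 61.502615 amu
Mass defect Δm = 61.502615 − 60.949925 = 0.552690 amu
E_B = 0.552690 × 931.494 = 514.827 MeV
Per nucleon: 514.827 / 61 = 8.440 MeV

8.44 MeV/nucleon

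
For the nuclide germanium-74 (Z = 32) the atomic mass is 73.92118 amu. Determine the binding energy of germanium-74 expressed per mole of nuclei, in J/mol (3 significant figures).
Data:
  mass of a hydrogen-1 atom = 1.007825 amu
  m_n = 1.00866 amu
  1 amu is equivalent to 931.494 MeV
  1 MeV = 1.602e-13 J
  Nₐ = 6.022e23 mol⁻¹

With 32 protons and 42 neutrons (A = 74):
Total constituent mass: 32 × 1.007825 + 42 × 1.00866 = 74.614120 amu
The mass defect is 74.614120 − 73.92118 = 0.692940 amu.
Binding energy = Δm·c² = 0.692940 × 931.494 MeV/amu = 645.469 MeV
Per nucleus in joules: 645.469 MeV × 1.602e-13 J/MeV = 1.0340e-10 J
Per mole: 1.0340e-10 J × 6.022e23 mol⁻¹ = 6.2267e+13 J/mol

6.23e+13 J/mol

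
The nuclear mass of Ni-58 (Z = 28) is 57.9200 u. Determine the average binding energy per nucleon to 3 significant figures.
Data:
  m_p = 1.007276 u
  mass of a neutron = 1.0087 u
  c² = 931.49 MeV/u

8.75 MeV/nucleon

The nucleus contains 28 protons and 58 − 28 = 30 neutrons.
Total constituent mass: 28 × 1.007276 + 30 × 1.0087 = 58.464728 u
Δm = 58.464728 − 57.9200 = 0.544728 u
E_B = 0.544728 × 931.49 = 507.409 MeV
Dividing by A = 58 gives 8.748 MeV per nucleon.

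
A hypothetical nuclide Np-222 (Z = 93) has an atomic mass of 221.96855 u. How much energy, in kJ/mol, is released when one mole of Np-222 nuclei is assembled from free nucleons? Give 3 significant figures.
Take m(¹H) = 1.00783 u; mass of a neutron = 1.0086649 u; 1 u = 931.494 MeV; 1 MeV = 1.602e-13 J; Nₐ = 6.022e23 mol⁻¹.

1.69e+11 kJ/mol

Z = 93, so N = A − Z = 222 − 93 = 129.
Σm = 93·m(¹H) + 129·m_n = 93.72819 + 130.1177721 = 223.8459621 u
The mass defect is 223.8459621 − 221.96855 = 1.8774121 u.
E_B = 1.8774121 × 931.494 = 1748.80 MeV
Per nucleus in joules: 1748.80 MeV × 1.602e-13 J/MeV = 2.8016e-10 J
Per mole: 2.8016e-10 J × 6.022e23 mol⁻¹ = 1.6871e+14 J/mol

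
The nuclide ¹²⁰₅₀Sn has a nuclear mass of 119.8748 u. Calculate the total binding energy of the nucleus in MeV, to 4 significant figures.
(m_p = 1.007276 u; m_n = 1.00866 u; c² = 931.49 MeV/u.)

Total constituent mass: 50 × 1.007276 + 70 × 1.00866 = 120.970000 u
Mass defect Δm = 120.970000 − 119.8748 = 1.095200 u
Binding energy = Δm·c² = 1.095200 × 931.49 MeV/u = 1020.17 MeV

1020 MeV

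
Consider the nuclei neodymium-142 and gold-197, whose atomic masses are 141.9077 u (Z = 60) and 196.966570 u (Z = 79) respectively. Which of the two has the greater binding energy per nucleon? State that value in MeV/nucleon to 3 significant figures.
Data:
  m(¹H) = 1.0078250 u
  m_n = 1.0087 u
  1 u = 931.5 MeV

neodymium-142: Σm = 60(1.0078250) + 82(1.0087) = 143.1829000 u; Δm = 1.2752000 u; E_B = 1187.8 MeV; E_B/A = 8.365 MeV
gold-197: Σm = 79(1.0078250) + 118(1.0087) = 198.6447750 u; Δm = 1.6782050 u; E_B = 1563.2 MeV; E_B/A = 7.935 MeV
neodymium-142 has the higher binding energy per nucleon, so it is the more tightly bound nucleus.

neodymium-142; 8.37 MeV/nucleon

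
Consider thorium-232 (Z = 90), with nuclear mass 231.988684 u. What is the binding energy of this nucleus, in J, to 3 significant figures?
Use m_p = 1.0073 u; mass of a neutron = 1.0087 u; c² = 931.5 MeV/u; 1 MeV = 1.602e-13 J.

2.84e-10 J

Σm = 90·m_p + 142·m_n = 90.6570 + 143.2354 = 233.8924 u
Δm = 233.8924 − 231.988684 = 1.903716 u
E_B = 1.903716 × 931.5 = 1773.31 MeV
In joules: 1773.31 MeV × 1.602e-13 J/MeV = 2.8408e-10 J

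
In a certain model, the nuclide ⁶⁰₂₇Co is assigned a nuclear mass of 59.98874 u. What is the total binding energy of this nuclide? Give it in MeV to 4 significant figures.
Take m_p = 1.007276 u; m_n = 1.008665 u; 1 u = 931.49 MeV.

459.8 MeV

With 27 protons and 33 neutrons (A = 60):
Total constituent mass: 27 × 1.007276 + 33 × 1.008665 = 60.482397 u
The mass defect is 60.482397 − 59.98874 = 0.493657 u.
Binding energy = Δm·c² = 0.493657 × 931.49 MeV/u = 459.837 MeV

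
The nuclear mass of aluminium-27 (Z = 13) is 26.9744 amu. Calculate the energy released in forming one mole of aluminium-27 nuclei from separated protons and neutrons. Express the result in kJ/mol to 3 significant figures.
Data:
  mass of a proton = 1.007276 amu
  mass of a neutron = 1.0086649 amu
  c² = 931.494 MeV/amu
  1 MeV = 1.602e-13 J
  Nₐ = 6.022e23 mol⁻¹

The nucleus contains 13 protons and 27 − 13 = 14 neutrons.
Total constituent mass: 13 × 1.007276 + 14 × 1.0086649 = 27.2158966 amu
Mass defect Δm = 27.2158966 − 26.9744 = 0.2414966 amu
E_B = 0.2414966 × 931.494 = 224.953 MeV
Per nucleus in joules: 224.953 MeV × 1.602e-13 J/MeV = 3.6037e-11 J
Per mole: 3.6037e-11 J × 6.022e23 mol⁻¹ = 2.1701e+13 J/mol

2.17e+10 kJ/mol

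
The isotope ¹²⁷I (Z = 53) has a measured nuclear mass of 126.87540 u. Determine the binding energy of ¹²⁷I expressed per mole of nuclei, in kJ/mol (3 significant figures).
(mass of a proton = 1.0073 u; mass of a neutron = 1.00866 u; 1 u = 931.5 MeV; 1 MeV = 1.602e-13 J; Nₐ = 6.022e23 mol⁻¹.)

Z = 53, so N = A − Z = 127 − 53 = 74.
Σm = 53·m_p + 74·m_n = 53.3869 + 74.64084 = 128.02774 u
Mass defect Δm = 128.02774 − 126.87540 = 1.15234 u
Converting to energy: 1.15234 u × 931.5 MeV/u = 1073.40 MeV
Per nucleus in joules: 1073.40 MeV × 1.602e-13 J/MeV = 1.7196e-10 J
Per mole: 1.7196e-10 J × 6.022e23 mol⁻¹ = 1.0355e+14 J/mol

1.04e+11 kJ/mol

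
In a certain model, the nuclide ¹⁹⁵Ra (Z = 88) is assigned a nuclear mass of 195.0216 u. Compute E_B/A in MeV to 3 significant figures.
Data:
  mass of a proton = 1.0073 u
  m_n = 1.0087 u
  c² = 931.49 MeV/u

7.41 MeV/nucleon

With 88 protons and 107 neutrons (A = 195):
Mass of separated nucleons = 88(1.0073) + 107(1.0087) = 88.6424 + 107.9309 = 196.5733 u
The mass defect is 196.5733 − 195.0216 = 1.5517 u.
E_B = 1.5517 × 931.49 = 1445.39 MeV
Dividing by A = 195 gives 7.412 MeV per nucleon.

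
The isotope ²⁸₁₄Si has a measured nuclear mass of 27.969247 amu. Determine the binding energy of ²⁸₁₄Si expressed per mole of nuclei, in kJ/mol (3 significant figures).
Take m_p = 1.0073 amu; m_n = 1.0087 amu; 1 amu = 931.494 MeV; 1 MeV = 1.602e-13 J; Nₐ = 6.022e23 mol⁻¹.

Mass of separated nucleons = 14(1.0073) + 14(1.0087) = 14.1022 + 14.1218 = 28.2240 amu
Mass defect Δm = 28.2240 − 27.969247 = 0.254753 amu
Converting to energy: 0.254753 amu × 931.494 MeV/amu = 237.301 MeV
Per nucleus in joules: 237.301 MeV × 1.602e-13 J/MeV = 3.8016e-11 J
Per mole: 3.8016e-11 J × 6.022e23 mol⁻¹ = 2.2893e+13 J/mol

2.29e+10 kJ/mol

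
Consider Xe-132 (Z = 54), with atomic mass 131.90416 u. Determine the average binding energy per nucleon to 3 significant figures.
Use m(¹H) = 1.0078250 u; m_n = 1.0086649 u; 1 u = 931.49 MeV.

Mass of separated nucleons = 54(1.0078250) + 78(1.0086649) = 54.4225500 + 78.6758622 = 133.0984122 u
Mass defect Δm = 133.0984122 − 131.90416 = 1.1942522 u
Binding energy = Δm·c² = 1.1942522 × 931.49 MeV/u = 1112.43 MeV
Dividing by A = 132 gives 8.428 MeV per nucleon.

8.43 MeV/nucleon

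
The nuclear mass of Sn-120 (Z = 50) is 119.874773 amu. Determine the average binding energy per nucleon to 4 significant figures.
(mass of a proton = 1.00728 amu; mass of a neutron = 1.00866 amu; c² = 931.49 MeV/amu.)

Σm = 50·m_p + 70·m_n = 50.36400 + 70.60620 = 120.97020 amu
Mass defect Δm = 120.97020 − 119.874773 = 1.095427 amu
Binding energy = Δm·c² = 1.095427 × 931.49 MeV/amu = 1020.38 MeV
Dividing by A = 120 gives 8.503 MeV per nucleon.

8.503 MeV/nucleon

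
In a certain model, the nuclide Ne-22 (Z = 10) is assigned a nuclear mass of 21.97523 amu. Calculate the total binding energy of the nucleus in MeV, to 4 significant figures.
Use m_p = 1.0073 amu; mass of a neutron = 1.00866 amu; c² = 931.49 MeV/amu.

187.9 MeV

Z = 10, so N = A − Z = 22 − 10 = 12.
Mass of separated nucleons = 10(1.0073) + 12(1.00866) = 10.0730 + 12.10392 = 22.17692 amu
Δm = 22.17692 − 21.97523 = 0.20169 amu
E_B = 0.20169 × 931.49 = 187.872 MeV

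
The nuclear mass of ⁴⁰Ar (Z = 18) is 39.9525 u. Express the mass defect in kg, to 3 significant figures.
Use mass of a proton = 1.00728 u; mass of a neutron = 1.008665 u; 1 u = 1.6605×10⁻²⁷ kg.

With 18 protons and 22 neutrons (A = 40):
Total constituent mass: 18 × 1.00728 + 22 × 1.008665 = 40.321670 u
Δm = 40.321670 − 39.9525 = 0.369170 u
In SI units: 0.369170 u × 1.6605×10⁻²⁷ kg/u = 6.1301e-28 kg

6.13e-28 kg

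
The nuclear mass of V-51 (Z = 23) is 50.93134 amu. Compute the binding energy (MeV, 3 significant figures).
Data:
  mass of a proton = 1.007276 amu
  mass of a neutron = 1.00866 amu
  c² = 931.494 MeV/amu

The nucleus contains 23 protons and 51 − 23 = 28 neutrons.
Σm = 23·m_p + 28·m_n = 23.167348 + 28.24248 = 51.409828 amu
The mass defect is 51.409828 − 50.93134 = 0.478488 amu.
Binding energy = Δm·c² = 0.478488 × 931.494 MeV/amu = 445.709 MeV

446 MeV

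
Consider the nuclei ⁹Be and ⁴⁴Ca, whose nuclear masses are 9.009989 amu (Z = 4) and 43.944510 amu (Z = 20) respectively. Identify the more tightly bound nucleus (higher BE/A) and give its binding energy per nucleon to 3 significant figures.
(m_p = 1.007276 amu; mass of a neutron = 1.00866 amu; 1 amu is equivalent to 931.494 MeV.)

⁹Be: Σm = 4(1.007276) + 5(1.00866) = 9.072404 amu; Δm = 0.062415 amu; E_B = 58.139 MeV; E_B/A = 6.460 MeV
⁴⁴Ca: Σm = 20(1.007276) + 24(1.00866) = 44.353360 amu; Δm = 0.408850 amu; E_B = 380.84 MeV; E_B/A = 8.655 MeV
⁴⁴Ca has the higher binding energy per nucleon, so it is the more tightly bound nucleus.

⁴⁴Ca; 8.66 MeV/nucleon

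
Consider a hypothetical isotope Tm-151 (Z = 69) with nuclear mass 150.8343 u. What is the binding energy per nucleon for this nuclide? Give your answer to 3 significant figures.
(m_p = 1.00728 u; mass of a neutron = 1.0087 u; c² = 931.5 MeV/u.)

Z = 69, so N = A − Z = 151 − 69 = 82.
Total constituent mass: 69 × 1.00728 + 82 × 1.0087 = 152.21572 u
Δm = 152.21572 − 150.8343 = 1.38142 u
E_B = 1.38142 × 931.5 = 1286.79 MeV
BE/A = 1286.79 MeV / 151 = 8.522 MeV/nucleon

8.52 MeV/nucleon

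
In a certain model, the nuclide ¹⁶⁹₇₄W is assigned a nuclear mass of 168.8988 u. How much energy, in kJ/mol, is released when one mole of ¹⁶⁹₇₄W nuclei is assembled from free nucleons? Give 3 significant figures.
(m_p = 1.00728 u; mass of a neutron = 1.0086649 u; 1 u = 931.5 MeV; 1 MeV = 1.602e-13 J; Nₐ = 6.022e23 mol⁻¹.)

Mass of separated nucleons = 74(1.00728) + 95(1.0086649) = 74.53872 + 95.8231655 = 170.3618855 u
Δm = 170.3618855 − 168.8988 = 1.4630855 u
E_B = 1.4630855 × 931.5 = 1362.86 MeV
Per nucleus in joules: 1362.86 MeV × 1.602e-13 J/MeV = 2.1833e-10 J
Per mole: 2.1833e-10 J × 6.022e23 mol⁻¹ = 1.3148e+14 J/mol

1.31e+11 kJ/mol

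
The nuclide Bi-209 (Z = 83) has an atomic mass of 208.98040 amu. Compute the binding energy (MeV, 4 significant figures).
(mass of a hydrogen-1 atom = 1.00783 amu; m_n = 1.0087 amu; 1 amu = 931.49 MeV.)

Z = 83, so N = A − Z = 209 − 83 = 126.
Mass of separated nucleons = 83(1.00783) + 126(1.0087) = 83.64989 + 127.0962 = 210.74609 amu
Δm = 210.74609 − 208.98040 = 1.76569 amu
Converting to energy: 1.76569 amu × 931.49 MeV/amu = 1644.72 MeV

1645 MeV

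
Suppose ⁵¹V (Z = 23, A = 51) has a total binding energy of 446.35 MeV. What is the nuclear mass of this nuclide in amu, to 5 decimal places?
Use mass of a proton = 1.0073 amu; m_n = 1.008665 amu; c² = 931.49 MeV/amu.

Mass defect = 446.35 MeV / (931.49 MeV/amu) = 0.4791785 amu
Constituent mass = 23(1.0073) + 28(1.008665) = 51.410520 amu
Nuclear mass = 51.410520 − 0.4791785 = 50.9313415 amu ≈ 50.93134 amu (to 5 decimal places)

50.93134 amu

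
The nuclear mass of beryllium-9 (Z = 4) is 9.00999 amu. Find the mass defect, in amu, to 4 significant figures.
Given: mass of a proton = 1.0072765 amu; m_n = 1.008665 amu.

0.06244 amu

Total constituent mass: 4 × 1.0072765 + 5 × 1.008665 = 9.0724310 amu
The mass defect is 9.0724310 − 9.00999 = 0.0624410 amu.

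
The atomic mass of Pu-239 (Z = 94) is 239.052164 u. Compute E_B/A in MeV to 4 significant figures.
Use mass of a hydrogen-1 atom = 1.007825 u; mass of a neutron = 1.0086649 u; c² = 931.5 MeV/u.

7.560 MeV/nucleon

The nucleus contains 94 protons and 239 − 94 = 145 neutrons.
Mass of separated nucleons = 94(1.007825) + 145(1.0086649) = 94.735550 + 146.2564105 = 240.9919605 u
Mass defect Δm = 240.9919605 − 239.052164 = 1.9397965 u
Converting to energy: 1.9397965 u × 931.5 MeV/u = 1806.92 MeV
Dividing by A = 239 gives 7.560 MeV per nucleon.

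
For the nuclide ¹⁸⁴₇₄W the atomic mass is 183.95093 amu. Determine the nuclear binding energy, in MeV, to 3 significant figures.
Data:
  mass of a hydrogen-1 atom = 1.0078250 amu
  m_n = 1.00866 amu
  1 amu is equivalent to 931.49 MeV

1470 MeV

Σm = 74·m(¹H) + 110·m_n = 74.5790500 + 110.95260 = 185.5316500 amu
Δm = 185.5316500 − 183.95093 = 1.5807200 amu
Converting to energy: 1.5807200 amu × 931.49 MeV/amu = 1472.42 MeV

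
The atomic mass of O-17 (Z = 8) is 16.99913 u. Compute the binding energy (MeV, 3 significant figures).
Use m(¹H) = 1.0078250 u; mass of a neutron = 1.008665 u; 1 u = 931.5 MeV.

132 MeV

Total constituent mass: 8 × 1.0078250 + 9 × 1.008665 = 17.1405850 u
The mass defect is 17.1405850 − 16.99913 = 0.1414550 u.
E_B = 0.1414550 × 931.5 = 131.765 MeV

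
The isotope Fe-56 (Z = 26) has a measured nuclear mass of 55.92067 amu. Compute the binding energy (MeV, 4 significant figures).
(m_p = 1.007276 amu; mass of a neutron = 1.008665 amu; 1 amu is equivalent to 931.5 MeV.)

Mass of separated nucleons = 26(1.007276) + 30(1.008665) = 26.189176 + 30.259950 = 56.449126 amu
Mass defect Δm = 56.449126 − 55.92067 = 0.528456 amu
E_B = 0.528456 × 931.5 = 492.257 MeV

492.3 MeV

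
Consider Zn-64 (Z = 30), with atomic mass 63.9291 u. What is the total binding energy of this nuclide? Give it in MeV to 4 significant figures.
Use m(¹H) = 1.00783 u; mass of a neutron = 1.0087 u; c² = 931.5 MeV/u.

560.4 MeV

With 30 protons and 34 neutrons (A = 64):
Mass of separated nucleons = 30(1.00783) + 34(1.0087) = 30.23490 + 34.2958 = 64.53070 u
Δm = 64.53070 − 63.9291 = 0.60160 u
Converting to energy: 0.60160 u × 931.5 MeV/u = 560.390 MeV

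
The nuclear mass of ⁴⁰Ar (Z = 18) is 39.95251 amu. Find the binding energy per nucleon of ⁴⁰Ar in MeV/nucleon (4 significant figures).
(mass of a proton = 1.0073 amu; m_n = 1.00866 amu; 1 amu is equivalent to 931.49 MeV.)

8.603 MeV/nucleon

With 18 protons and 22 neutrons (A = 40):
Mass of separated nucleons = 18(1.0073) + 22(1.00866) = 18.1314 + 22.19052 = 40.32192 amu
The mass defect is 40.32192 − 39.95251 = 0.36941 amu.
Converting to energy: 0.36941 amu × 931.49 MeV/amu = 344.102 MeV
Dividing by A = 40 gives 8.603 MeV per nucleon.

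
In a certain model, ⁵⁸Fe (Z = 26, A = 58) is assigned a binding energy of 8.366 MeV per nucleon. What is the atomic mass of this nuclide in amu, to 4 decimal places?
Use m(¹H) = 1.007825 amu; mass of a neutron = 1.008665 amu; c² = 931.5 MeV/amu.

Total binding energy = 58 × 8.366 = 485.228 MeV
Mass defect = 485.228 MeV / (931.5 MeV/amu) = 0.520910 amu
Constituent mass = 26(1.007825) + 32(1.008665) = 58.480730 amu
Atomic mass = 58.480730 − 0.520910 = 57.959820 amu ≈ 57.9598 amu (to 4 decimal places)

57.9598 amu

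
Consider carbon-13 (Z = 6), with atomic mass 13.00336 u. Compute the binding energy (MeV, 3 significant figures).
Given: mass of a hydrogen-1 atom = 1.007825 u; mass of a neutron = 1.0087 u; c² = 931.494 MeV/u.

97.3 MeV

Σm = 6·m(¹H) + 7·m_n = 6.046950 + 7.0609 = 13.107850 u
The mass defect is 13.107850 − 13.00336 = 0.104490 u.
Binding energy = Δm·c² = 0.104490 × 931.494 MeV/u = 97.3318 MeV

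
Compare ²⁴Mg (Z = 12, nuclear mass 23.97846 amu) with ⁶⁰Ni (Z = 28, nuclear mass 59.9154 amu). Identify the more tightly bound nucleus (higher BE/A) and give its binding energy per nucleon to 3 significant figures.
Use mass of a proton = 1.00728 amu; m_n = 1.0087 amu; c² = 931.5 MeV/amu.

²⁴Mg: Σm = 12(1.00728) + 12(1.0087) = 24.19176 amu; Δm = 0.21330 amu; E_B = 198.69 MeV; E_B/A = 8.279 MeV
⁶⁰Ni: Σm = 28(1.00728) + 32(1.0087) = 60.48224 amu; Δm = 0.56684 amu; E_B = 528.01 MeV; E_B/A = 8.800 MeV
⁶⁰Ni has the higher binding energy per nucleon, so it is the more tightly bound nucleus.

⁶⁰Ni; 8.80 MeV/nucleon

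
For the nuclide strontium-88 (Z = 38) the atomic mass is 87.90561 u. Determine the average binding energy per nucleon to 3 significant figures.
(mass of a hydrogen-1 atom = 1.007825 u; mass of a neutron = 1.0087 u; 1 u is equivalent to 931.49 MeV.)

8.75 MeV/nucleon

The nucleus contains 38 protons and 88 − 38 = 50 neutrons.
Total constituent mass: 38 × 1.007825 + 50 × 1.0087 = 88.732350 u
Mass defect Δm = 88.732350 − 87.90561 = 0.826740 u
Binding energy = Δm·c² = 0.826740 × 931.49 MeV/u = 770.100 MeV
BE/A = 770.100 MeV / 88 = 8.751 MeV/nucleon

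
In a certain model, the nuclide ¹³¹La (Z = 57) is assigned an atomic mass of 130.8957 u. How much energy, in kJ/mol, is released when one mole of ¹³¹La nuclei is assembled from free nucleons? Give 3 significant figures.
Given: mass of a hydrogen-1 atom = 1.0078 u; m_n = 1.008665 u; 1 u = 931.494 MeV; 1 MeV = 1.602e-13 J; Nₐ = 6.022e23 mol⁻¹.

1.07e+11 kJ/mol

The nucleus contains 57 protons and 131 − 57 = 74 neutrons.
Σm = 57·m(¹H) + 74·m_n = 57.4446 + 74.641210 = 132.085810 u
Δm = 132.085810 − 130.8957 = 1.190110 u
Converting to energy: 1.190110 u × 931.494 MeV/u = 1108.58 MeV
Per nucleus in joules: 1108.58 MeV × 1.602e-13 J/MeV = 1.7759e-10 J
Per mole: 1.7759e-10 J × 6.022e23 mol⁻¹ = 1.0694e+14 J/mol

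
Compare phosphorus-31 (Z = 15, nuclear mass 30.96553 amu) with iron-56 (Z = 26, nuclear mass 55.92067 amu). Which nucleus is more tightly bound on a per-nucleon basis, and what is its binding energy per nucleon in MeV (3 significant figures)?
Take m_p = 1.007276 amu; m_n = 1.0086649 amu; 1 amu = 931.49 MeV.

phosphorus-31: Σm = 15(1.007276) + 16(1.0086649) = 31.2477784 amu; Δm = 0.2822484 amu; E_B = 262.91 MeV; E_B/A = 8.481 MeV
iron-56: Σm = 26(1.007276) + 30(1.0086649) = 56.4491230 amu; Δm = 0.5284530 amu; E_B = 492.25 MeV; E_B/A = 8.790 MeV
iron-56 has the higher binding energy per nucleon, so it is the more tightly bound nucleus.

iron-56; 8.79 MeV/nucleon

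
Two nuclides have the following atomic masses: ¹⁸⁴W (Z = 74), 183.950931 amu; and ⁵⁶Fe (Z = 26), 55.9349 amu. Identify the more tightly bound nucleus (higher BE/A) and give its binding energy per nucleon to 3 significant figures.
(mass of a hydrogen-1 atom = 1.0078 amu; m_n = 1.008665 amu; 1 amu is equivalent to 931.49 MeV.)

¹⁸⁴W: Σm = 74(1.0078) + 110(1.008665) = 185.530350 amu; Δm = 1.579419 amu; E_B = 1471.2 MeV; E_B/A = 7.996 MeV
⁵⁶Fe: Σm = 26(1.0078) + 30(1.008665) = 56.462750 amu; Δm = 0.527850 amu; E_B = 491.69 MeV; E_B/A = 8.780 MeV
⁵⁶Fe has the higher binding energy per nucleon, so it is the more tightly bound nucleus.

⁵⁶Fe; 8.78 MeV/nucleon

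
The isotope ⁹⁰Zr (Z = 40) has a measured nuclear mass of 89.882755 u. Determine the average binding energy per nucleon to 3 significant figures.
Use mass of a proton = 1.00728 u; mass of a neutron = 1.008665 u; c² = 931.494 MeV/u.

The nucleus contains 40 protons and 90 − 40 = 50 neutrons.
Σm = 40·m_p + 50·m_n = 40.29120 + 50.433250 = 90.724450 u
Mass defect Δm = 90.724450 − 89.882755 = 0.841695 u
E_B = 0.841695 × 931.494 = 784.034 MeV
Dividing by A = 90 gives 8.711 MeV per nucleon.

8.71 MeV/nucleon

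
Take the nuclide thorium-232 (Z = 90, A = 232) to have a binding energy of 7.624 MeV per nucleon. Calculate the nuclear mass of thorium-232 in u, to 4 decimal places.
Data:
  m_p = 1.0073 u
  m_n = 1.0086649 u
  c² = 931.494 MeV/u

231.9886 u

Total binding energy = 232 × 7.624 = 1768.768 MeV
Mass defect = 1768.768 MeV / (931.494 MeV/u) = 1.898851 u
Constituent mass = 90(1.0073) + 142(1.0086649) = 233.8874158 u
Nuclear mass = 233.8874158 − 1.898851 = 231.9885648 u ≈ 231.9886 u (to 4 decimal places)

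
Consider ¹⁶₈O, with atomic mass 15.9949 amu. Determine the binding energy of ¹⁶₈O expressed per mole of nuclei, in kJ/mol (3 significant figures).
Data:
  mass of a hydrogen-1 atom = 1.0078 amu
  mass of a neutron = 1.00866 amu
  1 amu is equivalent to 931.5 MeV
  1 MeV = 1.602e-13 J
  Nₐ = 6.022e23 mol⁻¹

1.23e+10 kJ/mol

Total constituent mass: 8 × 1.0078 + 8 × 1.00866 = 16.13168 amu
The mass defect is 16.13168 − 15.9949 = 0.13678 amu.
Binding energy = Δm·c² = 0.13678 × 931.5 MeV/amu = 127.411 MeV
Per nucleus in joules: 127.411 MeV × 1.602e-13 J/MeV = 2.0411e-11 J
Per mole: 2.0411e-11 J × 6.022e23 mol⁻¹ = 1.2292e+13 J/mol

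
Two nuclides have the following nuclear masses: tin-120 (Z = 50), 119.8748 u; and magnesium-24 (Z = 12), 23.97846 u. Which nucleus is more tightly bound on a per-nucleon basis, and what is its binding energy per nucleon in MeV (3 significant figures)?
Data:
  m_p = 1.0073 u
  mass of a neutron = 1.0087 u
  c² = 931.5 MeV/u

tin-120; 8.53 MeV/nucleon

tin-120: Σm = 50(1.0073) + 70(1.0087) = 120.9740 u; Δm = 1.0992 u; E_B = 1023.9 MeV; E_B/A = 8.533 MeV
magnesium-24: Σm = 12(1.0073) + 12(1.0087) = 24.1920 u; Δm = 0.21354 u; E_B = 198.91 MeV; E_B/A = 8.288 MeV
tin-120 has the higher binding energy per nucleon, so it is the more tightly bound nucleus.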